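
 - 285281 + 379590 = 94309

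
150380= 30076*5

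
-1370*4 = -5480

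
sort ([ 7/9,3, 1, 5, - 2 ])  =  [ - 2,  7/9,1, 3,5 ] 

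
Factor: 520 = 2^3*5^1*13^1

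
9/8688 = 3/2896 =0.00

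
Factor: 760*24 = 18240 = 2^6*3^1*5^1*19^1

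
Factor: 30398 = 2^1*15199^1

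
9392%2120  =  912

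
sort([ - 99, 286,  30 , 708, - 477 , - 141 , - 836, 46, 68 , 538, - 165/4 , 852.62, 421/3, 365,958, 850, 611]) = [  -  836,-477, - 141, - 99, - 165/4,30, 46,68,421/3,286,365,538, 611, 708,850,852.62 , 958]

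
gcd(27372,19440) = 12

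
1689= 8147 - 6458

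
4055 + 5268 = 9323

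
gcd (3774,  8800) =2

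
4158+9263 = 13421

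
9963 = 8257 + 1706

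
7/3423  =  1/489= 0.00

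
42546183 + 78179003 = 120725186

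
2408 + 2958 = 5366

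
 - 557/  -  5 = 111+2/5  =  111.40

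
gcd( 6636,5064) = 12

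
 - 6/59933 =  - 1+59927/59933 = -0.00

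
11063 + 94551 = 105614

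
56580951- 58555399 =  - 1974448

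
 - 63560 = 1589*( -40 ) 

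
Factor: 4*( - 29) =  - 2^2*29^1= - 116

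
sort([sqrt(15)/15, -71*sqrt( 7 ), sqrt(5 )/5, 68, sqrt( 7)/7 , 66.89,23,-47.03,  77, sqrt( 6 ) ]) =[ - 71*sqrt(7),-47.03,sqrt (15)/15,sqrt(7)/7, sqrt(5)/5, sqrt(6 ),23 , 66.89, 68,77 ] 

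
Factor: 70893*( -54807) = - 3^3*7877^1 * 18269^1 = -3885432651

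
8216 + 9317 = 17533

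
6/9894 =1/1649 = 0.00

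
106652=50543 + 56109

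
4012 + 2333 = 6345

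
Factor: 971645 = 5^1*29^1 * 6701^1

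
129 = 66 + 63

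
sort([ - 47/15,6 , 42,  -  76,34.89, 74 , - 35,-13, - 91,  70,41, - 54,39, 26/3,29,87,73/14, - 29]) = [ - 91, - 76, - 54, - 35, - 29 , - 13, - 47/15,73/14,6,26/3,29,34.89,39,  41 , 42 , 70,  74,87 ] 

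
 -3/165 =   -  1/55= - 0.02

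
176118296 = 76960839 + 99157457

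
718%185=163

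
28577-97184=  - 68607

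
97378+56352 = 153730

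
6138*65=398970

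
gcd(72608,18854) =2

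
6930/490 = 99/7 = 14.14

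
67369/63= 1069  +  22/63= 1069.35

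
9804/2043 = 4+544/681= 4.80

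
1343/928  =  1343/928 = 1.45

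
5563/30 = 185 + 13/30= 185.43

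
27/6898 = 27/6898  =  0.00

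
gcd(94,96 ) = 2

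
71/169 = 71/169 = 0.42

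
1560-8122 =-6562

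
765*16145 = 12350925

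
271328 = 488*556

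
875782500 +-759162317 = 116620183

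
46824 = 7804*6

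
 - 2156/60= - 539/15 = - 35.93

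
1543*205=316315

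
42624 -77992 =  - 35368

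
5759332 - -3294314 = 9053646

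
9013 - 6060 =2953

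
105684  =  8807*12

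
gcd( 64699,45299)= 97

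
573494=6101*94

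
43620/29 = 1504  +  4/29 = 1504.14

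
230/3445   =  46/689 = 0.07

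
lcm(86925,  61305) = 5823975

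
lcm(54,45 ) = 270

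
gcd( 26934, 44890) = 8978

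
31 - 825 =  - 794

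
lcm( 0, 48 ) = 0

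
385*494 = 190190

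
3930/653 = 3930/653 = 6.02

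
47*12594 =591918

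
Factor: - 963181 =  - 963181^1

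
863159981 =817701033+45458948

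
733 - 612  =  121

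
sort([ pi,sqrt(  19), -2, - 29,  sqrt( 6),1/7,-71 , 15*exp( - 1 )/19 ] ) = [ - 71, - 29, - 2, 1/7,15*exp( - 1)/19 , sqrt ( 6), pi,sqrt( 19)] 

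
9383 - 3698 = 5685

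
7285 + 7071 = 14356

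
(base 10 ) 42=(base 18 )26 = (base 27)1f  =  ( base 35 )17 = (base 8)52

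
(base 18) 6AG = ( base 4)201130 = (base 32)22s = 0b100001011100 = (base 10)2140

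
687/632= 1 + 55/632 = 1.09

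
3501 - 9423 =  - 5922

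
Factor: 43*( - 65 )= -2795 = -  5^1  *  13^1*43^1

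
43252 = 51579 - 8327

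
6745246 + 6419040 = 13164286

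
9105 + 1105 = 10210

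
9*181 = 1629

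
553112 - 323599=229513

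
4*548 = 2192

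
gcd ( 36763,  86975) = 1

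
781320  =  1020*766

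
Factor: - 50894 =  - 2^1*25447^1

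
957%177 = 72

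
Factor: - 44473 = -11^1*13^1*311^1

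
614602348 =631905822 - 17303474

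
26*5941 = 154466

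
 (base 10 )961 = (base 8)1701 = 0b1111000001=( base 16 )3c1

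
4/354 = 2/177 =0.01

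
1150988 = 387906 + 763082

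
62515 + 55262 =117777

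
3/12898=3/12898= 0.00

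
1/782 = 1/782 = 0.00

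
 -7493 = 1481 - 8974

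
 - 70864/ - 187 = 378+178/187 = 378.95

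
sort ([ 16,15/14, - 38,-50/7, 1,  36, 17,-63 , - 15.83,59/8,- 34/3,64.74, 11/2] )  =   [ - 63, - 38,-15.83, - 34/3,-50/7, 1,15/14, 11/2,59/8, 16,17,36,64.74 ]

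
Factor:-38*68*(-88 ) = 2^6*11^1 *17^1* 19^1 = 227392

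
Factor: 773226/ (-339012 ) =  - 2^( - 1 ) * 3^2 * 37^1*73^(  -  1) =-333/146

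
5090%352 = 162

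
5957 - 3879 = 2078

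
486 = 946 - 460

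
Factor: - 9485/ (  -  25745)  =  7/19 = 7^1*19^( - 1 )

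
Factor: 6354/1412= 9/2= 2^( - 1)*3^2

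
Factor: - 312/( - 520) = 3^1*5^( - 1 ) = 3/5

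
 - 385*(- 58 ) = 22330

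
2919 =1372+1547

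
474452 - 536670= -62218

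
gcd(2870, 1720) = 10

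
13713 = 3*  4571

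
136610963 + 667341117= 803952080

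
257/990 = 257/990 = 0.26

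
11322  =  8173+3149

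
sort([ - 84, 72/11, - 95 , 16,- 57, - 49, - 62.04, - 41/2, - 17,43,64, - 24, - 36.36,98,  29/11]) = [-95, - 84 , - 62.04, - 57, - 49, - 36.36, - 24, - 41/2, - 17, 29/11,72/11,16, 43,64,98] 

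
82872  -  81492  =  1380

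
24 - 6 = 18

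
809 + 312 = 1121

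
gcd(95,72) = 1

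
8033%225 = 158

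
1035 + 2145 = 3180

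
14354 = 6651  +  7703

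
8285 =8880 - 595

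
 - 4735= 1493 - 6228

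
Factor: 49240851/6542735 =3^1*5^( - 1)*11^1*1308547^( - 1)*1492147^1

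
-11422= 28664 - 40086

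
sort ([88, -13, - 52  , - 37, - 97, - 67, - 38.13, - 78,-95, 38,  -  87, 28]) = [  -  97, - 95, - 87,-78, - 67,  -  52,-38.13, - 37,  -  13, 28, 38, 88] 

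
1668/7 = 1668/7 = 238.29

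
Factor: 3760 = 2^4*5^1*47^1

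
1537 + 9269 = 10806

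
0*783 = 0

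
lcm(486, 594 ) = 5346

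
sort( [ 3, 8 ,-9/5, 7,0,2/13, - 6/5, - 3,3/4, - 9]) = [ - 9, - 3, - 9/5 , - 6/5, 0, 2/13, 3/4,3,7,8 ] 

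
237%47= 2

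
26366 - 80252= -53886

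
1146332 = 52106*22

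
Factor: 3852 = 2^2*3^2*107^1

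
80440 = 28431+52009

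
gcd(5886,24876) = 18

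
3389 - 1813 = 1576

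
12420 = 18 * 690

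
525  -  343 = 182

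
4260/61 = 69+51/61 = 69.84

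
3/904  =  3/904 = 0.00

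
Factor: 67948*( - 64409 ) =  - 2^2*29^1 * 2221^1*16987^1= - 4376462732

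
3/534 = 1/178 = 0.01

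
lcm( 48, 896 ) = 2688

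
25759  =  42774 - 17015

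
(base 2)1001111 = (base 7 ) 142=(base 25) 34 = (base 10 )79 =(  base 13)61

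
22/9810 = 11/4905= 0.00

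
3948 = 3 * 1316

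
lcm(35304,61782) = 247128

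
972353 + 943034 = 1915387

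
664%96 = 88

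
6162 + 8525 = 14687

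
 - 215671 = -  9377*23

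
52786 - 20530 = 32256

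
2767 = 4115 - 1348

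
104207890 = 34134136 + 70073754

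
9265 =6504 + 2761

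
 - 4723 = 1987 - 6710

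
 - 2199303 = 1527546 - 3726849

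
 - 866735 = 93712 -960447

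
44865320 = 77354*580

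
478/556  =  239/278 = 0.86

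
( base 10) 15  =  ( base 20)F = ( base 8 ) 17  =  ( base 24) f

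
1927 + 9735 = 11662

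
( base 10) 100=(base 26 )3m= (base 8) 144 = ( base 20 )50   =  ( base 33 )31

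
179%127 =52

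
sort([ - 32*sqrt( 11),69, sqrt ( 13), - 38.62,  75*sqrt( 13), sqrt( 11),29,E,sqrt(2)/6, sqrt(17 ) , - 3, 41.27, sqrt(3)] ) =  [ - 32 * sqrt ( 11), - 38.62, - 3,sqrt( 2 )/6 , sqrt(3 ),E, sqrt(11), sqrt (13),sqrt( 17 ),29 , 41.27,69,75*sqrt(13) ]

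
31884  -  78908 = - 47024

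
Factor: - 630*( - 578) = 2^2*3^2*5^1*7^1 * 17^2 = 364140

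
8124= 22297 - 14173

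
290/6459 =290/6459 =0.04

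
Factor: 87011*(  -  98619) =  - 8580937809 = - 3^1*71^1*463^1*87011^1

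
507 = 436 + 71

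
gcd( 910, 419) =1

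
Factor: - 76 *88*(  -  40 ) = 267520 = 2^8*5^1*11^1*19^1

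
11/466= 11/466 =0.02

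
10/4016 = 5/2008 = 0.00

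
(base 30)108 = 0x38c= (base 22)1J6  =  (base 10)908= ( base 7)2435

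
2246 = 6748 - 4502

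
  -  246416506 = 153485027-399901533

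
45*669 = 30105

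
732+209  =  941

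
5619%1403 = 7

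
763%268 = 227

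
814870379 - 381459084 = 433411295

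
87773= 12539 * 7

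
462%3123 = 462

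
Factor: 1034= 2^1 * 11^1 * 47^1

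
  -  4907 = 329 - 5236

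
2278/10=227+4/5 = 227.80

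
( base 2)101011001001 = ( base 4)223021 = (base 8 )5311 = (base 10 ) 2761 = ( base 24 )4J1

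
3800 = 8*475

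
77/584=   77/584 = 0.13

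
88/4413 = 88/4413 = 0.02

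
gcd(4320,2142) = 18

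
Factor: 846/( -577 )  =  -2^1*3^2 * 47^1 * 577^(-1)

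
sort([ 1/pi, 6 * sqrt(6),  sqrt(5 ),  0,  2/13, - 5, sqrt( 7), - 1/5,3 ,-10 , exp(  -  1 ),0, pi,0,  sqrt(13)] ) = [- 10,-5, - 1/5,  0 , 0, 0,2/13,1/pi,exp(-1),sqrt(5) , sqrt( 7),3, pi , sqrt( 13 ),  6*sqrt( 6)]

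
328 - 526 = -198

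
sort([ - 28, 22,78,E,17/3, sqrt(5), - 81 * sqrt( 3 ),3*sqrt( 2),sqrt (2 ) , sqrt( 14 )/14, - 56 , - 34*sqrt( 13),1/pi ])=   [ - 81*sqrt (3 ),-34*sqrt(13),-56, - 28,sqrt( 14 ) /14,1/pi,sqrt(2 ),sqrt( 5), E,3*sqrt(2 ),17/3, 22,78] 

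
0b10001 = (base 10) 17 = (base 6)25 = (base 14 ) 13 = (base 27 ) H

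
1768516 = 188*9407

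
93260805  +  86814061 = 180074866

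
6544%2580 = 1384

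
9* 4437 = 39933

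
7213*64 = 461632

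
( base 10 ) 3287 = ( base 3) 11111202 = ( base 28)45B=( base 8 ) 6327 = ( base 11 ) 2519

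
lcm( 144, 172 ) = 6192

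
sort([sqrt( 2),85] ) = [ sqrt(2), 85] 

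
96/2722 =48/1361=0.04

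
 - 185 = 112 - 297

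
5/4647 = 5/4647 = 0.00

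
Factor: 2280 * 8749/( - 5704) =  -3^1 * 5^1* 13^1*19^1*23^(  -  1) * 31^(- 1 )*673^1 = -  2493465/713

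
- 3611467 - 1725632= - 5337099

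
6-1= 5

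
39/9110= 39/9110 = 0.00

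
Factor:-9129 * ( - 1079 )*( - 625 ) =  - 6156369375=-  3^1 *5^4*13^1*17^1 * 83^1 *179^1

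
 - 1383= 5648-7031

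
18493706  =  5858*3157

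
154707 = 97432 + 57275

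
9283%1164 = 1135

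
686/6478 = 343/3239 = 0.11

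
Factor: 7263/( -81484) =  - 2^( - 2 )*3^3 * 13^( - 1)*269^1*1567^( - 1 ) 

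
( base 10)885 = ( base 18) 2D3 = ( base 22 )1i5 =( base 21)203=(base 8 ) 1565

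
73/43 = 73/43 = 1.70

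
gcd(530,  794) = 2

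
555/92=555/92 = 6.03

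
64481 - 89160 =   -  24679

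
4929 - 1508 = 3421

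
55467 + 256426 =311893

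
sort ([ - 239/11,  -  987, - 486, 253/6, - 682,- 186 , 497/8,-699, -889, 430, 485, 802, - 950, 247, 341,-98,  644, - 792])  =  [ - 987, - 950, - 889 ,- 792, - 699, - 682,-486, - 186, - 98, - 239/11, 253/6, 497/8, 247 , 341, 430, 485,644,802 ]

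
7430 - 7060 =370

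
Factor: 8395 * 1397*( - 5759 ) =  - 5^1 * 11^1*13^1*23^1*73^1*127^1 * 443^1=-67540486585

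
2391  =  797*3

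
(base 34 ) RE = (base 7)2501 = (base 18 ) 2FE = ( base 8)1644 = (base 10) 932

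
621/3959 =621/3959  =  0.16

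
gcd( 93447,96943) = 1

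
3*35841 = 107523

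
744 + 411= 1155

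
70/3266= 35/1633 =0.02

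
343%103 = 34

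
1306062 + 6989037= 8295099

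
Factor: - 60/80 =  - 2^( - 2)*3^1 = -3/4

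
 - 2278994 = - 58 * 39293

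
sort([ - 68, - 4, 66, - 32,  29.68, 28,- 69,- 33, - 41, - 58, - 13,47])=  [ - 69, - 68, - 58, - 41, - 33,- 32, - 13 , - 4,28, 29.68, 47, 66]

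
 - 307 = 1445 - 1752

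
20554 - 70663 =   -  50109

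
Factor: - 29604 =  - 2^2*3^1*2467^1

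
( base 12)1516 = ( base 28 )342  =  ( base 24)46i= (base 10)2466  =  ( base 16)9A2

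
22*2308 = 50776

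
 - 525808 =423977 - 949785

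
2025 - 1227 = 798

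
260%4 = 0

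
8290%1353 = 172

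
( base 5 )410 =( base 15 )70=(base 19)5A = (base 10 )105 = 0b1101001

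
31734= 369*86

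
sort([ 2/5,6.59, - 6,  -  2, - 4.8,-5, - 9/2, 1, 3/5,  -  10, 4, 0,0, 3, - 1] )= [ - 10,- 6, - 5,  -  4.8, - 9/2, - 2, - 1, 0, 0, 2/5, 3/5 , 1, 3, 4,6.59]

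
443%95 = 63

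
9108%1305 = 1278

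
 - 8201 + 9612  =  1411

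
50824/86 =25412/43 = 590.98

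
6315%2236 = 1843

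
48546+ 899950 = 948496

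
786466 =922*853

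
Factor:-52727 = - 52727^1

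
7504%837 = 808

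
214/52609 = 214/52609 = 0.00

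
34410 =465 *74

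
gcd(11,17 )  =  1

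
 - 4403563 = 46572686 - 50976249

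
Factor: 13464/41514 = 2^2*  3^1*37^(-1) =12/37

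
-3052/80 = -763/20=-38.15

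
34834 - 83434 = -48600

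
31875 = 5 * 6375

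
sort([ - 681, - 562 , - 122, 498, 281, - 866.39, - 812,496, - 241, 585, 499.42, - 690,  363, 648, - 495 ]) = [ - 866.39,  -  812, - 690,-681,-562, - 495,-241,  -  122, 281, 363,496, 498,499.42, 585, 648 ]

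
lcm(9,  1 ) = 9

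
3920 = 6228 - 2308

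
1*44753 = 44753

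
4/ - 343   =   - 1 + 339/343= - 0.01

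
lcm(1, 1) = 1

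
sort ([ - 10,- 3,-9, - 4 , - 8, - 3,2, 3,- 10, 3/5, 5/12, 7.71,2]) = [ - 10, - 10, - 9, - 8, - 4,- 3,-3,5/12, 3/5, 2, 2, 3,7.71] 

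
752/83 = 9 + 5/83=9.06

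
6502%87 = 64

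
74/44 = 37/22 = 1.68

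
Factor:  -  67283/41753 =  - 43^ ( - 1)*61^1*971^( -1)*1103^1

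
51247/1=51247=51247.00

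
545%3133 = 545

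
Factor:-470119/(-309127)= 7^( - 1)*29^2*79^( - 1) =841/553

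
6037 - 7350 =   -  1313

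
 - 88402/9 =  - 88402/9=- 9822.44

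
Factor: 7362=2^1 * 3^2*409^1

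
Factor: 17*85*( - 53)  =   - 5^1 * 17^2 * 53^1   =  - 76585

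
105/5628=5/268= 0.02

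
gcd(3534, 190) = 38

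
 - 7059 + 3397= - 3662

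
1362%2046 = 1362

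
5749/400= 14 + 149/400 =14.37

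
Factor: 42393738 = 2^1*3^1*23^1*307201^1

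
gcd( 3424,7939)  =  1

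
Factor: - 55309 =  - 19^1 * 41^1*71^1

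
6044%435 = 389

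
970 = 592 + 378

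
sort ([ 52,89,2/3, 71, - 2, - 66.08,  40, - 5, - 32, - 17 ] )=[ - 66.08,-32 , - 17, - 5, - 2,2/3 , 40,52,71, 89 ] 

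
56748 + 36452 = 93200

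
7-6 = 1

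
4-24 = - 20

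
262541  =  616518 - 353977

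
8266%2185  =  1711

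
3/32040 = 1/10680 =0.00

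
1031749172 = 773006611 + 258742561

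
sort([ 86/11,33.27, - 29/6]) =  [ - 29/6,86/11,33.27]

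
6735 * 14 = 94290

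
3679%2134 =1545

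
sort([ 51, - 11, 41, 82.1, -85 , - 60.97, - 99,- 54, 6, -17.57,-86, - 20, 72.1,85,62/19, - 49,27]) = [ - 99,-86, - 85, - 60.97 , - 54,-49,-20,-17.57, - 11, 62/19, 6 , 27 , 41 , 51,72.1  ,  82.1, 85]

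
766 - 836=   - 70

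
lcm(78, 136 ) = 5304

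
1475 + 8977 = 10452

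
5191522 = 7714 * 673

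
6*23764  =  142584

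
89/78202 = 89/78202  =  0.00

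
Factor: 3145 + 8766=43^1*277^1 = 11911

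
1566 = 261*6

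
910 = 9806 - 8896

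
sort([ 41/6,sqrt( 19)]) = [ sqrt( 19), 41/6]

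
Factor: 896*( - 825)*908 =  - 2^9*3^1*5^2 * 7^1*11^1* 227^1 = -671193600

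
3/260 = 3/260= 0.01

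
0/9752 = 0 = 0.00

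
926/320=2 + 143/160 = 2.89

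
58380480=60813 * 960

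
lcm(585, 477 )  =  31005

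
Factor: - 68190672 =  - 2^4*3^1*11^1*17^1*71^1*107^1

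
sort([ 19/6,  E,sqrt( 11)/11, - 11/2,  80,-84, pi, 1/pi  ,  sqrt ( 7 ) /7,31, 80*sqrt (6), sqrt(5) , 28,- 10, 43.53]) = [ - 84, - 10, -11/2,sqrt( 11)/11,1/pi, sqrt( 7)/7,sqrt(5 ), E, pi , 19/6, 28,31,43.53,  80,80* sqrt(6 )] 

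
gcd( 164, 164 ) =164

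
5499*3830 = 21061170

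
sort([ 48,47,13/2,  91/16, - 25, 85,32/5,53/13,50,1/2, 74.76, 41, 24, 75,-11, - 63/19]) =[ - 25, - 11, - 63/19,1/2,53/13,91/16,32/5 , 13/2,24 , 41,  47, 48,50 , 74.76,  75,85 ] 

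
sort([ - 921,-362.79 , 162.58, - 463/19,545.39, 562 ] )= [ - 921, - 362.79, - 463/19,162.58 , 545.39, 562]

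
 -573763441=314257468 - 888020909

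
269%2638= 269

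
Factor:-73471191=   -  3^1*89^1*233^1* 1181^1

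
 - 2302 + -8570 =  - 10872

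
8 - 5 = 3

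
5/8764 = 5/8764=0.00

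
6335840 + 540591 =6876431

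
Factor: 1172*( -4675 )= -2^2*5^2*11^1*17^1*293^1= - 5479100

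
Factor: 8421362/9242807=2^1*7^( - 1) *43^(-1) * 193^1*21817^1* 30707^( - 1 ) 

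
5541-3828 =1713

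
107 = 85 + 22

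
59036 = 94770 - 35734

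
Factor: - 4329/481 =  - 9 = - 3^2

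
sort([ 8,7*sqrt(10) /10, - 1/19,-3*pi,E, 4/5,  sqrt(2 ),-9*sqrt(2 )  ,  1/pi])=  [ - 9*sqrt(2),-3 * pi,  -  1/19,1/pi,4/5,sqrt(2 ),7*sqrt ( 10)/10,E , 8]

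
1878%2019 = 1878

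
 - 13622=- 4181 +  - 9441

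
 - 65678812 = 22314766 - 87993578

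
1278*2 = 2556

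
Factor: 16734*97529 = 1632050286  =  2^1*3^1 * 17^1*2789^1 *5737^1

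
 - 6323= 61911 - 68234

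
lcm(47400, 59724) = 2986200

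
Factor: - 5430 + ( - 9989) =-17^1*907^1 = -15419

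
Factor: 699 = 3^1*233^1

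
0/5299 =0 = 0.00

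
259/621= 259/621 = 0.42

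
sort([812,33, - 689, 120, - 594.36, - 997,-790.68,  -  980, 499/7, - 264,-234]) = [  -  997, - 980, - 790.68, - 689, - 594.36, - 264,-234,33 , 499/7, 120,812]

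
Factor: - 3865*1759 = - 5^1 * 773^1*1759^1 = - 6798535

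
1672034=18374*91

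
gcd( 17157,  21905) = 1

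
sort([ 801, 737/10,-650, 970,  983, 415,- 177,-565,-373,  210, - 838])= [ -838,  -  650,-565,  -  373,-177, 737/10,  210, 415, 801, 970, 983 ]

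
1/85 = 1/85 = 0.01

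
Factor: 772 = 2^2*193^1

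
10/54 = 5/27 = 0.19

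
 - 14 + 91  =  77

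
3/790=3/790 =0.00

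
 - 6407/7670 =-1 + 1263/7670 = - 0.84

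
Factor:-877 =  - 877^1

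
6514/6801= 6514/6801 = 0.96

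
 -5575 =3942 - 9517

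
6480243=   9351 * 693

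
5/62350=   1/12470 = 0.00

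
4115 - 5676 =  - 1561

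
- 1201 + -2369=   -  3570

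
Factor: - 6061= - 11^1*19^1*29^1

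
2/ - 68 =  - 1 + 33/34 = -0.03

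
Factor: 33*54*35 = 62370 = 2^1  *  3^4*5^1*7^1 *11^1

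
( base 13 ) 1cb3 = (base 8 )10423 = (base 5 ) 114441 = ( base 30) 4pl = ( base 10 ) 4371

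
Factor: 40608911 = 7^1*5801273^1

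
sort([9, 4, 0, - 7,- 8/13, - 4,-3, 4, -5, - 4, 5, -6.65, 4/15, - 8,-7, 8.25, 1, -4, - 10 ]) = [-10, - 8,-7, - 7, - 6.65, - 5, - 4, -4, - 4, - 3,- 8/13 , 0, 4/15, 1, 4,4, 5,8.25, 9 ] 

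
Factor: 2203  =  2203^1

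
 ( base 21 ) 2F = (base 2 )111001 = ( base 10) 57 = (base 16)39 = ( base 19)30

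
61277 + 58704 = 119981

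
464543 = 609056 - 144513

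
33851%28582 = 5269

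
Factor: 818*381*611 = 190423038 = 2^1 *3^1*13^1*47^1*127^1*409^1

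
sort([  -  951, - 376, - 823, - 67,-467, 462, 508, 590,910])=[ - 951, - 823,- 467,- 376, - 67,462,508,590,910]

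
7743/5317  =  1 + 2426/5317 = 1.46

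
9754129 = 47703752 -37949623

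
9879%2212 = 1031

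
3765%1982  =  1783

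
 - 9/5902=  - 1 + 5893/5902=- 0.00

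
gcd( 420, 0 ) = 420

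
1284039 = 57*22527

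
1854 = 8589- 6735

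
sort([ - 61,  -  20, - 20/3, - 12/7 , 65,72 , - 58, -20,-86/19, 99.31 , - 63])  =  [-63,-61, - 58, - 20, -20, - 20/3, - 86/19, - 12/7, 65,72, 99.31] 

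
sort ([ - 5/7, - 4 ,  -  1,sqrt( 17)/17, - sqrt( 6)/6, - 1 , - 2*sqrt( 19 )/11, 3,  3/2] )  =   [ - 4 ,  -  1, - 1, - 2*sqrt( 19)/11, - 5/7,- sqrt( 6)/6, sqrt( 17) /17,3/2, 3] 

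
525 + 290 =815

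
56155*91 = 5110105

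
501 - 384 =117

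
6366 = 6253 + 113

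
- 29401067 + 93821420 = 64420353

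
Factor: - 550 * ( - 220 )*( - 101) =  - 12221000 = - 2^3*5^3*11^2*101^1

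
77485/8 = 77485/8 = 9685.62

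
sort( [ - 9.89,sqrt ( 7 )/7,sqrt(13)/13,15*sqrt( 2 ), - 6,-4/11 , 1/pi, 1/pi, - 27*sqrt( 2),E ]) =[ - 27 *sqrt( 2),-9.89,-6, -4/11, sqrt(13)/13,1/pi,1/pi , sqrt( 7)/7,  E,15*sqrt(2) ] 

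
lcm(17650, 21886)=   547150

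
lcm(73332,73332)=73332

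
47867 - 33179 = 14688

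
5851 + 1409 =7260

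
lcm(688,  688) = 688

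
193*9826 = 1896418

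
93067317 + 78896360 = 171963677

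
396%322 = 74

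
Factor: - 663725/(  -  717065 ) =5^1*139^1*191^1*143413^(-1) = 132745/143413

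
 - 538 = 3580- 4118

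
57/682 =57/682 = 0.08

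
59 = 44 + 15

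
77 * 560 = 43120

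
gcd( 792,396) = 396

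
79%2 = 1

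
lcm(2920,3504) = 17520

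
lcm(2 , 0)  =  0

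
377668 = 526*718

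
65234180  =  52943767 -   -  12290413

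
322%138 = 46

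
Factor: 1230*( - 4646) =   -  5714580 = - 2^2*3^1*5^1*23^1*41^1 *101^1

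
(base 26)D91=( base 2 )10001100111111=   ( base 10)9023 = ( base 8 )21477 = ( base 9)13335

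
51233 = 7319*7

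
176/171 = 176/171 = 1.03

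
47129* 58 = 2733482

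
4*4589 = 18356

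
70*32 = 2240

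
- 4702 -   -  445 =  - 4257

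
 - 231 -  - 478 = 247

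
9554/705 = 13 + 389/705 = 13.55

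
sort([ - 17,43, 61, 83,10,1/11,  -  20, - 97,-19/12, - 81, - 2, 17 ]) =[ - 97, -81,  -  20, - 17,-2,- 19/12, 1/11,10,17,43, 61, 83] 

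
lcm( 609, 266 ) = 23142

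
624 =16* 39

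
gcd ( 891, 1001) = 11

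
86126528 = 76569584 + 9556944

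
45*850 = 38250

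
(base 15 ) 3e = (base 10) 59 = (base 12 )4b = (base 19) 32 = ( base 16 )3B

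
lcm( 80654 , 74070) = 3629430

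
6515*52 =338780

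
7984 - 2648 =5336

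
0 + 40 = 40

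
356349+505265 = 861614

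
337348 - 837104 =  - 499756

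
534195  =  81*6595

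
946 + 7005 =7951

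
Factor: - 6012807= - 3^1*2004269^1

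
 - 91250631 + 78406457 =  - 12844174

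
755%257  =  241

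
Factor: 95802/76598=47901/38299= 3^1*7^1*2281^1*38299^( - 1)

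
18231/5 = 3646 + 1/5 = 3646.20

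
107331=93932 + 13399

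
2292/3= 764=   764.00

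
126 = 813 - 687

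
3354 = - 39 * (- 86)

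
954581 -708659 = 245922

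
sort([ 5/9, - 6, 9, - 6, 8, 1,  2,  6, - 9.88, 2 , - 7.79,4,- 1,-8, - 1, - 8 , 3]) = [ - 9.88,-8, - 8, - 7.79, - 6 , - 6,  -  1, - 1  ,  5/9, 1,2,2,  3,4,  6, 8,9]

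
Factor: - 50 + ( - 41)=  - 91 = - 7^1*13^1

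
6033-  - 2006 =8039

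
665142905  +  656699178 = 1321842083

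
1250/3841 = 1250/3841  =  0.33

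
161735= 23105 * 7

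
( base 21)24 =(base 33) 1d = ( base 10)46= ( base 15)31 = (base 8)56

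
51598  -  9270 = 42328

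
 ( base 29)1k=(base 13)3A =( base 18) 2D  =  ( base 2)110001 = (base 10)49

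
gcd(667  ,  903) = 1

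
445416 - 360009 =85407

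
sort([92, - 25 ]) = [ - 25,  92] 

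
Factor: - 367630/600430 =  - 379^1*619^( - 1) = - 379/619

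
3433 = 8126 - 4693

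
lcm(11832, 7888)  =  23664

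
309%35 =29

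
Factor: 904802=2^1*452401^1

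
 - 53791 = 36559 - 90350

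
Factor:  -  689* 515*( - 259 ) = 5^1*7^1 *13^1 *37^1 * 53^1 * 103^1 = 91902265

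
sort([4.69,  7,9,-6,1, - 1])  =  [-6, - 1,1,  4.69,7,9 ] 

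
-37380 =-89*420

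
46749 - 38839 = 7910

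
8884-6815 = 2069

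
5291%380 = 351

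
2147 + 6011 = 8158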